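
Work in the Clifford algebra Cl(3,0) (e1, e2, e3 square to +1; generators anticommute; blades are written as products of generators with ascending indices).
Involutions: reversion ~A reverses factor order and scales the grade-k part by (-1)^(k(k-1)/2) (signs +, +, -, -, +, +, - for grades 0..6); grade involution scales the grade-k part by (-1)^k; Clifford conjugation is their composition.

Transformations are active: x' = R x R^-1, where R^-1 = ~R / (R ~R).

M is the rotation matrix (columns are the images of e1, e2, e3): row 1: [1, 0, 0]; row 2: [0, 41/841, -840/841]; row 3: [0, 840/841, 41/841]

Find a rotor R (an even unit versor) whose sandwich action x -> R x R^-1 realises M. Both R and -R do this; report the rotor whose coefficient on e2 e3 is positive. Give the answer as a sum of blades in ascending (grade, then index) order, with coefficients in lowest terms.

Method: write R = a + b12*e1 e2 + b13*e1 e3 + b23*e2 e3 with a^2 + b12^2 + b13^2 + b23^2 = 1 (so R^-1 = ~R). Expanding the columns R e_j ~R gives tr M = 4a^2 - 1 and, from the antisymmetric part, M21 - M12 = -4a*b12, M13 - M31 = 4a*b13, M32 - M23 = -4a*b23.
Here tr M = 923/841, so a^2 = (1 + tr M)/4 = 441/841 and a = ±21/29. Taking a = 21/29: M21 - M12 = 0, M13 - M31 = 0, M32 - M23 = 1680/841, giving b12 = 0, b13 = 0, b23 = -20/29, i.e. R = 21/29 - 20/29*e2 e3.
Its e2 e3 coefficient is negative, so report the other preimage -R.
Answer: -21/29 + 20/29*e2 e3. Why the constraint matters: R and -R act identically through the sandwich — M has trace 923/841 either way — so only the sign condition on e2 e3 picks one of the two preimages.


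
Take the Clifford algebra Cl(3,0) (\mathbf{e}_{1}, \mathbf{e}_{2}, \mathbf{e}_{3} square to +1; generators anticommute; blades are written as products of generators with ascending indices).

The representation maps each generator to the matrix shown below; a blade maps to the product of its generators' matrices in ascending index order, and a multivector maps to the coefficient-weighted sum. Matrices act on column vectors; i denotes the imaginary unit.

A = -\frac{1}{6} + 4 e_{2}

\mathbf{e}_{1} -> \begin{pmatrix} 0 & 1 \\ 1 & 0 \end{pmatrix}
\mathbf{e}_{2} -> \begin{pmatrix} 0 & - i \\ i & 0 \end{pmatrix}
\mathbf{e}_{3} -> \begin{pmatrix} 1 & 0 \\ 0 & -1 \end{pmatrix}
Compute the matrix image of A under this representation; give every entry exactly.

M = (-\frac{1}{6})*1 + (4)*rho(e_{2}), summed entrywise (1 is the identity matrix):
Answer: \begin{pmatrix} - \frac{1}{6} & - 4 i \\ 4 i & - \frac{1}{6} \end{pmatrix}


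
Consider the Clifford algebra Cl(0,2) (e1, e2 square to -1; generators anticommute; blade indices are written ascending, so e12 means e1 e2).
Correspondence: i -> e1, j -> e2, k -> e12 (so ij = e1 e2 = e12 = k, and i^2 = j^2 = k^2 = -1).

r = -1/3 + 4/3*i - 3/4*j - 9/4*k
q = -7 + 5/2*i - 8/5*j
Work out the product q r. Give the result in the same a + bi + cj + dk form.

In blades: q = -7 + 5/2*e1 - 8/5*e2, r = -1/3 + 4/3*e1 - 3/4*e2 - 9/4*e12.
Distribute q over r term by term (generator squares from the signature, products reordered to ascending indices): (-7)*r = 7/3 - 28/3*e1 + 21/4*e2 + 63/4*e12; (5/2*e1)*r = -10/3 - 5/6*e1 + 45/8*e2 - 15/8*e12; (-8/5*e2)*r = -6/5 + 18/5*e1 + 8/15*e2 + 32/15*e12.
Sum: -11/5 - 197/30*e1 + 1369/120*e2 + 1921/120*e12; translating back through the correspondence:
Answer: -11/5 - 197/30*i + 1369/120*j + 1921/120*k


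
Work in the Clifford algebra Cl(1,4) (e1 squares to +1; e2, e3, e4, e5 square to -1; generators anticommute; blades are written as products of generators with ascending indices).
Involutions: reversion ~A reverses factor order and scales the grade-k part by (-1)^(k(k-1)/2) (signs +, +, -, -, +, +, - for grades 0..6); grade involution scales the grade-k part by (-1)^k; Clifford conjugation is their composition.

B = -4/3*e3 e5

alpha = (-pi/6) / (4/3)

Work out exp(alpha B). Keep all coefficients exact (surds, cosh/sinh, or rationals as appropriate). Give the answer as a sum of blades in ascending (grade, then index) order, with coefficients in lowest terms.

B^2 = (-4/3)^2*(e3 e5)^2 = 16/9*(-1) = -16/9 (a basis 2-blade squares to minus the product of its generators' squares).
B^2 = -16/9 — the negative square puts this in the circular regime; l = 4/3, alpha*l = -pi/6, so exp(alpha B) = cos(-pi/6) + (sin(-pi/6)/(4/3))*B = sqrt(3)/2 + (-3/8)*B.
Answer: sqrt(3)/2 + 1/2*e3 e5


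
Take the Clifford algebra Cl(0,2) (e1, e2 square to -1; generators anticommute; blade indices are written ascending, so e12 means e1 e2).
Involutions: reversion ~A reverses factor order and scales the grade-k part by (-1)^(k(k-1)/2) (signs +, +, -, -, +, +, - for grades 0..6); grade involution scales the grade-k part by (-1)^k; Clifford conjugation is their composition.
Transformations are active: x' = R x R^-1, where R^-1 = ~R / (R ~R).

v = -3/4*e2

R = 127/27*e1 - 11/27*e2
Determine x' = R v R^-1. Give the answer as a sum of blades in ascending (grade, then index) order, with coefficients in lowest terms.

~R = 127/27*e1 - 11/27*e2, and R ~R = -16250/729, so R^-1 = ~R / (-16250/729).
R v = -11/36 - 127/36*e12
Answer: 4191/32500*e1 + 6003/8125*e2


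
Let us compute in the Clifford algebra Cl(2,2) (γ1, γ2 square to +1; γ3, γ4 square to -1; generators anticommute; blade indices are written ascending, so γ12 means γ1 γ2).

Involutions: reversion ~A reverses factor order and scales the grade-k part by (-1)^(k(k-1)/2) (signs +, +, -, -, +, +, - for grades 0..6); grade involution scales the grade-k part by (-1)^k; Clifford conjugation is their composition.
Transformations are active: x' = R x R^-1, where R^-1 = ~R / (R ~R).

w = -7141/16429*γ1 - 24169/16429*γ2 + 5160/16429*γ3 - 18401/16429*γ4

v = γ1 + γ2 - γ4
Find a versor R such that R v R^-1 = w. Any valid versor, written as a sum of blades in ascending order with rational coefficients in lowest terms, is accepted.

Equal squares first: v^2 = w^2 = 1. Then v + w = 9288/16429*γ1 - 7740/16429*γ2 + 5160/16429*γ3 - 34830/16429*γ4 is a versor taking v to w, provided it is invertible.
Answer: 9288/16429*γ1 - 7740/16429*γ2 + 5160/16429*γ3 - 34830/16429*γ4


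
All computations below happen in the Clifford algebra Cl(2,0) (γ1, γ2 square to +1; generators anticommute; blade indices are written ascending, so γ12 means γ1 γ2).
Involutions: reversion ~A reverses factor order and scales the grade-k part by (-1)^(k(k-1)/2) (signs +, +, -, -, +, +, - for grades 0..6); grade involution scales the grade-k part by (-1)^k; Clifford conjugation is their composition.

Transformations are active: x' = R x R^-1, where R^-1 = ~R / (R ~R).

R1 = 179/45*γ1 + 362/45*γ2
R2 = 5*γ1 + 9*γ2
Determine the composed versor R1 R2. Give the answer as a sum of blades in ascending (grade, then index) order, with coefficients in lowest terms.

Distribute over the terms of R1 (each basis-blade product reordered to ascending indices, repeated generators contracted through their squares):
(179/45*γ1) R2 = 179/9 + 179/5*γ12
(362/45*γ2) R2 = 362/5 - 362/9*γ12
Summing the partial products and collecting blades:
Answer: 4153/45 - 199/45*γ12


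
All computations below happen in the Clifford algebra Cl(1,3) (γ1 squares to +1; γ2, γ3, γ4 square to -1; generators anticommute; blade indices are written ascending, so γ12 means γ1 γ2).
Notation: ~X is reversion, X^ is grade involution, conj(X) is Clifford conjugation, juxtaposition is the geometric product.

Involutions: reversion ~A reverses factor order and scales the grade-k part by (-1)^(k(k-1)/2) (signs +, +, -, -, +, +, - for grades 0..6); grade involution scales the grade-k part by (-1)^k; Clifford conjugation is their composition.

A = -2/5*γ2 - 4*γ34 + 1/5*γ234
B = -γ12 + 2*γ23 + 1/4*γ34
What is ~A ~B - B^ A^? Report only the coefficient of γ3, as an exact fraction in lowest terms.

first term: 1 - 2/5*γ1 - 1/20*γ2 - 4/5*γ3 - 2/5*γ4 - 8*γ24 - 1/5*γ134 + 1/10*γ234 + 4*γ1234
second term: 1 + 2/5*γ1 + 1/20*γ2 + 4/5*γ3 + 2/5*γ4 + 8*γ24 - 1/5*γ134 + 1/10*γ234 + 4*γ1234
Answer: -8/5


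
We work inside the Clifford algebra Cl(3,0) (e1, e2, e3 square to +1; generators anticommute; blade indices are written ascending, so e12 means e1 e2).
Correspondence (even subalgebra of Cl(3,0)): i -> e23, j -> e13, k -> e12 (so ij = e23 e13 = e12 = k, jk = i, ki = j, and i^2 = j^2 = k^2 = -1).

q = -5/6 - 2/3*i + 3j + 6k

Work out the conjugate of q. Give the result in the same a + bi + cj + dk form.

In blades: q = -5/6 + 6*e12 + 3*e13 - 2/3*e23.
Quaternion conjugation is reversion on the even subalgebra: the scalar is fixed and every grade-2 blade flips sign, giving -5/6 - 6*e12 - 3*e13 + 2/3*e23; translating back:
Answer: -5/6 + 2/3*i - 3j - 6k


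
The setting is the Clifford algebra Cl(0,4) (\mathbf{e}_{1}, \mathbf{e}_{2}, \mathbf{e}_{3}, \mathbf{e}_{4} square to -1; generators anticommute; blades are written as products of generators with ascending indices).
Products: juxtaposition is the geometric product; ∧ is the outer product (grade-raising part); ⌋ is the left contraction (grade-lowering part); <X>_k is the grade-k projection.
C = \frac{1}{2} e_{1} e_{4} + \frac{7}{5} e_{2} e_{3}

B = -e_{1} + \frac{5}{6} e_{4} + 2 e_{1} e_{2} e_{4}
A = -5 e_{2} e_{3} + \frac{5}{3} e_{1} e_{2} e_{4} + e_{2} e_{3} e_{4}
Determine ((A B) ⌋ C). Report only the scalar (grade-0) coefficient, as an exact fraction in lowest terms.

step 1: \frac{10}{3} - \frac{25}{18} e_{1} e_{2} - 2 e_{1} e_{3} - \frac{5}{6} e_{2} e_{3} + \frac{5}{3} e_{2} e_{4} + 5 e_{1} e_{2} e_{3} - 10 e_{1} e_{3} e_{4} - \frac{25}{6} e_{2} e_{3} e_{4} + e_{1} e_{2} e_{3} e_{4}
step 2: \frac{7}{6} + \frac{5}{3} e_{1} e_{4} + \frac{14}{3} e_{2} e_{3}
Answer: \frac{7}{6}


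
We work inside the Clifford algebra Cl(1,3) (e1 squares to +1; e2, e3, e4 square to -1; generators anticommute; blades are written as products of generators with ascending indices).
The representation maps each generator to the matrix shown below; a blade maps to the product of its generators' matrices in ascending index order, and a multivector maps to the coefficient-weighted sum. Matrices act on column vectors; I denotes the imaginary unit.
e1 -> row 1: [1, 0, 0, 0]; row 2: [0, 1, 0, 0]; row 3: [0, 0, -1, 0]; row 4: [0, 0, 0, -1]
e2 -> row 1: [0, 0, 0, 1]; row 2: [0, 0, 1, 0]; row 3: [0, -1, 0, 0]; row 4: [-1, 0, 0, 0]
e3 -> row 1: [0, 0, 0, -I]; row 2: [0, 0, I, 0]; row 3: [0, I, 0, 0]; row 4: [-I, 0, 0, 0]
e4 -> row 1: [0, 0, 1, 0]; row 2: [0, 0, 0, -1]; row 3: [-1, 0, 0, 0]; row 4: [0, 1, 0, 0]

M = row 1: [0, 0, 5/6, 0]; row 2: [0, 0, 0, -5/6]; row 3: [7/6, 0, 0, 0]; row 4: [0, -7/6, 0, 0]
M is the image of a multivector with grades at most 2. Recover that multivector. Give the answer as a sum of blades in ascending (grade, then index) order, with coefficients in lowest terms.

Method: the blade images are trace-orthogonal — tr(rho(e_A) rho(e_B)^-1) = 4 if A = B and 0 otherwise — and rho(e_A)^-1 = (e_A)^2 * rho(e_A) with (e_A)^2 = +1 or -1, so the coefficient of e_A in the preimage is (e_A)^2 * tr(M rho(e_A))/4.
Nonzero projections over blades of grade <= 2: e4: (e4)^2 = -1, tr(M rho(e4)) = 2/3, coefficient -1/6; e1 e4: (e1 e4)^2 = +1, tr(M rho(e1 e4)) = 4, coefficient 1. Every other blade of grade <= 2 projects to 0.
Answer: -1/6*e4 + e1 e4


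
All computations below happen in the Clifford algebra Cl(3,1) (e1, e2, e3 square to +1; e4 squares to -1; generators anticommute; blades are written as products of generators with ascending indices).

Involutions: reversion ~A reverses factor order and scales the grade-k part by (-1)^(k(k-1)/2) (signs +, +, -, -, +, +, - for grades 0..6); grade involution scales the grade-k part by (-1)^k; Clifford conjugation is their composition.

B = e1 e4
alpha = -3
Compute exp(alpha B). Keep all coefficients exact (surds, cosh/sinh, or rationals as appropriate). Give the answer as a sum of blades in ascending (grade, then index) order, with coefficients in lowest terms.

B^2 = (1)^2*(e1 e4)^2 = 1*(+1) = 1 (a basis 2-blade squares to minus the product of its generators' squares).
B^2 = 1 — a positive square means the series sums to a boost: l = 1, alpha*l = -3, so exp(alpha B) = cosh(-3) + (sinh(-3)/1)*B = cosh(3) + (-sinh(3))*B.
Answer: cosh(3) - sinh(3)*e1 e4


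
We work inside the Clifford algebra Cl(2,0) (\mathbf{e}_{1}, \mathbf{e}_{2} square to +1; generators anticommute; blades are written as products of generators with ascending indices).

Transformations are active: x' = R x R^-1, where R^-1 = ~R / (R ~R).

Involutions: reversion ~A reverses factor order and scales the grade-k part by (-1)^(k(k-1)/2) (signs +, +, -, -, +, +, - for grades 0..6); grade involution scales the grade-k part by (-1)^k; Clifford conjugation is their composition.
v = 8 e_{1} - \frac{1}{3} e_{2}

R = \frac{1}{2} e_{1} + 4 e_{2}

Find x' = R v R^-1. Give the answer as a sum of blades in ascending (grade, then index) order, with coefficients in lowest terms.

~R = \frac{1}{2} e_{1} + 4 e_{2}, and R ~R = \frac{65}{4}, so R^-1 = ~R / (\frac{65}{4}).
R v = \frac{8}{3} - \frac{193}{6} e_{1} e_{2}
Answer: -\frac{1528}{195} e_{1} + \frac{107}{65} e_{2}


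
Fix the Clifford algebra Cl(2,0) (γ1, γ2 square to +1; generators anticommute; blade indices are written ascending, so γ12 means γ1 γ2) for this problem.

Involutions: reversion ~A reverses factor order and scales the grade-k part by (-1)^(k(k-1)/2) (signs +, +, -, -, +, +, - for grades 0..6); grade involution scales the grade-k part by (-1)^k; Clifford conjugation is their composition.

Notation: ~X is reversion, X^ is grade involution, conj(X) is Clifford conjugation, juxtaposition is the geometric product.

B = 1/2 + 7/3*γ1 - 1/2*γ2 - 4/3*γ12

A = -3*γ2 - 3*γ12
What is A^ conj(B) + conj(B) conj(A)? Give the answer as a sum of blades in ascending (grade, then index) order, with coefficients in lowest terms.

first term: 11/2 - 11/2*γ1 - 11/2*γ2 + 11/2*γ12
second term: -5/2 + 5/2*γ1 - 11/2*γ2 - 11/2*γ12
Answer: 3 - 3*γ1 - 11*γ2


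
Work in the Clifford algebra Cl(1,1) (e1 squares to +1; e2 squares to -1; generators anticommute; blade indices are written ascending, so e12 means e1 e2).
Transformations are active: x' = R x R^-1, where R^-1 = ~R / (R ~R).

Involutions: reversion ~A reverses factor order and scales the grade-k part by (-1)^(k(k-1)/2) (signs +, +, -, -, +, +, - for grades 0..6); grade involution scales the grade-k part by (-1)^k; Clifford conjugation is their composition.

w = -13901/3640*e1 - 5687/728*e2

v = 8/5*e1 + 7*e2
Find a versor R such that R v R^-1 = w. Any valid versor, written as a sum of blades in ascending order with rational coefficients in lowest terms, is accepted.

Key observation: q(v) = q(w) = -1161/25 (sandwiches preserve the norm), so R = v + w = -8077/3640*e1 - 591/728*e2 works whenever it is invertible — the component of v along it is kept and (v - w)/2 reverses, sending v to w.
Answer: -8077/3640*e1 - 591/728*e2


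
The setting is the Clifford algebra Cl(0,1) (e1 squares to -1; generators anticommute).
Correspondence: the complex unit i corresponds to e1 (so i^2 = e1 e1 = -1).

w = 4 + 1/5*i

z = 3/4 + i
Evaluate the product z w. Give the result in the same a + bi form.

In blades: z = 3/4 + e1, w = 4 + 1/5*e1.
Distribute z over w term by term (generator squares from the signature, products reordered to ascending indices): (3/4)*w = 3 + 3/20*e1; (e1)*w = -1/5 + 4*e1.
Sum: 14/5 + 83/20*e1; translating back through the correspondence:
Answer: 14/5 + 83/20*i


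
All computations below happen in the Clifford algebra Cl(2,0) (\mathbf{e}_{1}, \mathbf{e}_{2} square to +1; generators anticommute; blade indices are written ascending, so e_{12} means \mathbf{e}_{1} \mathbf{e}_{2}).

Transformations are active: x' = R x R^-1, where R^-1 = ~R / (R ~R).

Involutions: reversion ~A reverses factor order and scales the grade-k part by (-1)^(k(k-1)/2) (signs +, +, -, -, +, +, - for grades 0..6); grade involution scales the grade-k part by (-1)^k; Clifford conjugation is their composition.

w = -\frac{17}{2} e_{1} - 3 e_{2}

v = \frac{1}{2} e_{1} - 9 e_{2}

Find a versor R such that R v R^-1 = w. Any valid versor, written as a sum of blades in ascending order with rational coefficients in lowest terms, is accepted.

Here q(v) = q(w) = \frac{325}{4}; the classical choice R = v + w = -8 e_{1} - 12 e_{2} then realises v -> w under the sandwich.
Answer: -8 e_{1} - 12 e_{2}


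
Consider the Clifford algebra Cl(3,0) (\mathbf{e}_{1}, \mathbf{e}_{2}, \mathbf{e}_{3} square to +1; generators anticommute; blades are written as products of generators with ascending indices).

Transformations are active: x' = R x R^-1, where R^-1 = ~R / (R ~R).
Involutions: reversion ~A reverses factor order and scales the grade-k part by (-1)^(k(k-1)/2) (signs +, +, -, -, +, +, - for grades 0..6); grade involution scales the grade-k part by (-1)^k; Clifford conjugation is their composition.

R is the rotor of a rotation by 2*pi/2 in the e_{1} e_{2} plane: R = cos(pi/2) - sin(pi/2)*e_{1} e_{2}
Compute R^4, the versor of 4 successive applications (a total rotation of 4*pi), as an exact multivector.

Rotor phase runs at HALF the rotation angle; powers of one rotor simply add phase, so after 4 steps in e_{1} e_{2} the phase is 4*pi/2 = 2 \pi and R^4 = cos(2 \pi) - sin(2 \pi)*e_{1} e_{2}.
cos(2 \pi) = 1 and sin(2 \pi) = 0, so R^4 = 1. The total rotation 4*pi is 2 full turns, so every vector returns to itself, yet the rotor is +1, back on the identity sheet (an even number of 2*pi turns).
Answer: 1


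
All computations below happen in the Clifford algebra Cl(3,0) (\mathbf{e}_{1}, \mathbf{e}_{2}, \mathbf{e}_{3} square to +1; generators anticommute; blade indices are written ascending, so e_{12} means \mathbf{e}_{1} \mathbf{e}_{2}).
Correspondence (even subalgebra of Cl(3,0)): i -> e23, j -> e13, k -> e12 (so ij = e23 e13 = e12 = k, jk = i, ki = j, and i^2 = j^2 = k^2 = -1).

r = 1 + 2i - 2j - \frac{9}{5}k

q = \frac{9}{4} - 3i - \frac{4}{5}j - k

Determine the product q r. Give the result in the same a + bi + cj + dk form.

In blades: q = \frac{9}{4} - e_{12} - \frac{4}{5} e_{13} - 3 e_{23}, r = 1 - \frac{9}{5} e_{12} - 2 e_{13} + 2 e_{23}.
Distribute q over r term by term (generator squares from the signature, products reordered to ascending indices): (\frac{9}{4})*r = \frac{9}{4} - \frac{81}{20} e_{12} - \frac{9}{2} e_{13} + \frac{9}{2} e_{23}; (-e_{12})*r = -\frac{9}{5} - e_{12} - 2 e_{13} - 2 e_{23}; (-\frac{4}{5} e_{13})*r = -\frac{8}{5} + \frac{8}{5} e_{12} - \frac{4}{5} e_{13} + \frac{36}{25} e_{23}; (-3 e_{23})*r = 6 + 6 e_{12} - \frac{27}{5} e_{13} - 3 e_{23}.
Sum: \frac{97}{20} + \frac{51}{20} e_{12} - \frac{127}{10} e_{13} + \frac{47}{50} e_{23}; translating back through the correspondence:
Answer: \frac{97}{20} + \frac{47}{50}i - \frac{127}{10}j + \frac{51}{20}k


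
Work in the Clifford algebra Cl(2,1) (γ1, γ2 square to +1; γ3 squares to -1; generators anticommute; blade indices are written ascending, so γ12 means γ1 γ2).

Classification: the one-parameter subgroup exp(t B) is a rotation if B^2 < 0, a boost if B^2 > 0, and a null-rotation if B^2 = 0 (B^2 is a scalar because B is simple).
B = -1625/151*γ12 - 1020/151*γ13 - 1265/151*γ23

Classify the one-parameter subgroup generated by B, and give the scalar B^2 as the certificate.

B^2 term by term: the squares give (-1625/151)^2*(γ12)^2 + (-1020/151)^2*(γ13)^2 + (-1265/151)^2*(γ23)^2 = 2640625/22801*(-1) + 1040400/22801*(+1) + 1600225/22801*(+1) = 0 (each basis 2-blade squares to minus the product of its generators' squares); cross terms between blades sharing an index anticommute and cancel. So B^2 = 0.
Answer: null-rotation, certificate B^2 = 0. Check the certificate: B^2 = 0, and that sign is decisive whatever form B takes.


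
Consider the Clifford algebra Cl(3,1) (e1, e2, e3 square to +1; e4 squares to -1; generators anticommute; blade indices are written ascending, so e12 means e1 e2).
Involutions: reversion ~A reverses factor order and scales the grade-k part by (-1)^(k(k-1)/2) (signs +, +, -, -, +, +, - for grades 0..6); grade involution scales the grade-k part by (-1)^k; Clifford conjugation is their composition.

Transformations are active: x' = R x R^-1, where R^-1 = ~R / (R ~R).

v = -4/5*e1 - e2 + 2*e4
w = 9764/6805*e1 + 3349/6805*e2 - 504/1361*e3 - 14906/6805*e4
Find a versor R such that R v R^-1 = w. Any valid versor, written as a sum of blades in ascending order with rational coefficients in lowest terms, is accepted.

Why this works: both vectors square to -59/25, so q(v) = q(w) and R = v + w = 864/1361*e1 - 3456/6805*e2 - 504/1361*e3 - 1296/6805*e4 carries v to w — its own direction survives, the complement (v - w)/2 flips.
Answer: 864/1361*e1 - 3456/6805*e2 - 504/1361*e3 - 1296/6805*e4


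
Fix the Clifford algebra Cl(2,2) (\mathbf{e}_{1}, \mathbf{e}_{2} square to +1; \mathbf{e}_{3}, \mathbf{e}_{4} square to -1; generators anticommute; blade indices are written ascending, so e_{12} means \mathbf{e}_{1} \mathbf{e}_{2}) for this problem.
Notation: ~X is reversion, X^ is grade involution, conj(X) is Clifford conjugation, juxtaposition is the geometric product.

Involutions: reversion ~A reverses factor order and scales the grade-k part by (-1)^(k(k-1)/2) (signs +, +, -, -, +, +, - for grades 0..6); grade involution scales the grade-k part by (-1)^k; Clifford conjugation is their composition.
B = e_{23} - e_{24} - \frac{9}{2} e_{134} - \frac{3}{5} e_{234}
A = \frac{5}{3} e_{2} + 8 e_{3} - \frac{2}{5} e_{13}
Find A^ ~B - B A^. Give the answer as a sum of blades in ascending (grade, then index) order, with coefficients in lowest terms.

first term: 8 e_{2} + \frac{5}{3} e_{3} - \frac{52}{15} e_{4} + \frac{2}{5} e_{12} - 36 e_{14} - \frac{24}{5} e_{24} - e_{34} - \frac{6}{25} e_{124} + 8 e_{234} + \frac{79}{10} e_{1234}
second term: 8 e_{2} + \frac{5}{3} e_{3} + \frac{2}{15} e_{4} + \frac{2}{5} e_{12} + 36 e_{14} + \frac{24}{5} e_{24} + e_{34} - \frac{6}{25} e_{124} - 8 e_{234} + \frac{71}{10} e_{1234}
Answer: -\frac{18}{5} e_{4} - 72 e_{14} - \frac{48}{5} e_{24} - 2 e_{34} + 16 e_{234} + \frac{4}{5} e_{1234}


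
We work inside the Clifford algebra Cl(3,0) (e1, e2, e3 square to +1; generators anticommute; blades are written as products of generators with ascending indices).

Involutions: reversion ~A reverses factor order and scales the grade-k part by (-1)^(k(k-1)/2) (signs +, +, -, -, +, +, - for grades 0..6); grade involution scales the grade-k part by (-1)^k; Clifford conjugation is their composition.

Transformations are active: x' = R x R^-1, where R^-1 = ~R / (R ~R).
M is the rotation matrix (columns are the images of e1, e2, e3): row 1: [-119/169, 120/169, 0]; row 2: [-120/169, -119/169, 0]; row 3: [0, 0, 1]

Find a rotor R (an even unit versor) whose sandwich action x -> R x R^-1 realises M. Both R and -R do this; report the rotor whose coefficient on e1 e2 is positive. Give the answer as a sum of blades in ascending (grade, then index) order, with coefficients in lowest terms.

Method: write R = a + b12*e1 e2 + b13*e1 e3 + b23*e2 e3 with a^2 + b12^2 + b13^2 + b23^2 = 1 (so R^-1 = ~R). Expanding the columns R e_j ~R gives tr M = 4a^2 - 1 and, from the antisymmetric part, M21 - M12 = -4a*b12, M13 - M31 = 4a*b13, M32 - M23 = -4a*b23.
Here tr M = -69/169, so a^2 = (1 + tr M)/4 = 25/169 and a = ±5/13. Taking a = 5/13: M21 - M12 = -240/169, M13 - M31 = 0, M32 - M23 = 0, giving b12 = 12/13, b13 = 0, b23 = 0, i.e. R = 5/13 + 12/13*e1 e2.
Its e1 e2 coefficient is already positive.
Answer: 5/13 + 12/13*e1 e2. Uniqueness: Spin(3) -> SO(3) maps R and -R to the same rotation of trace -69/169; fixing the sign of the e1 e2 coefficient removes the ambiguity.


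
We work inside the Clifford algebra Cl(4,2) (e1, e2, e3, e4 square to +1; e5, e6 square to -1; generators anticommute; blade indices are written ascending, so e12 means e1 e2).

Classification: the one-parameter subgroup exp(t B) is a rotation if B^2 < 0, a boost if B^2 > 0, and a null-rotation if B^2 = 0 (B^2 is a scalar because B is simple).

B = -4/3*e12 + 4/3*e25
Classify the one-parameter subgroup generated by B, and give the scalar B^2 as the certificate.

B^2 term by term: the squares give (-4/3)^2*(e12)^2 + (4/3)^2*(e25)^2 = 16/9*(-1) + 16/9*(+1) = 0 (each basis 2-blade squares to minus the product of its generators' squares); cross terms between blades sharing an index anticommute and cancel. So B^2 = 0.
Answer: null-rotation, certificate B^2 = 0. Check the certificate: B^2 = 0, and that sign is decisive whatever form B takes.


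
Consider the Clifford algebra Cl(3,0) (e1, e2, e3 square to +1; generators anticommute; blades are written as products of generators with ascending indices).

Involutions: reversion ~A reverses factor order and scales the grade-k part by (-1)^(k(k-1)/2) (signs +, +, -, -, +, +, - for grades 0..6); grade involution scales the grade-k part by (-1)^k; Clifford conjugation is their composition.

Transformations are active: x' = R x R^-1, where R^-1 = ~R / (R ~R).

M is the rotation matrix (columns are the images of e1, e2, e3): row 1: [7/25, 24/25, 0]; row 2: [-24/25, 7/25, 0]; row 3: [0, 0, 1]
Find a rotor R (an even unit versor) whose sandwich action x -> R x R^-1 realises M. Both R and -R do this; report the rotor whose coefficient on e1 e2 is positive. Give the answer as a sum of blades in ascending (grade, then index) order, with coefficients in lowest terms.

Method: write R = a + b12*e1 e2 + b13*e1 e3 + b23*e2 e3 with a^2 + b12^2 + b13^2 + b23^2 = 1 (so R^-1 = ~R). Expanding the columns R e_j ~R gives tr M = 4a^2 - 1 and, from the antisymmetric part, M21 - M12 = -4a*b12, M13 - M31 = 4a*b13, M32 - M23 = -4a*b23.
Here tr M = 39/25, so a^2 = (1 + tr M)/4 = 16/25 and a = ±4/5. Taking a = 4/5: M21 - M12 = -48/25, M13 - M31 = 0, M32 - M23 = 0, giving b12 = 3/5, b13 = 0, b23 = 0, i.e. R = 4/5 + 3/5*e1 e2.
Its e1 e2 coefficient is already positive.
Answer: 4/5 + 3/5*e1 e2. Recall the cover is two-to-one: with M of trace 39/25, both preimages act alike, and the stated e1 e2 sign chooses the sheet.


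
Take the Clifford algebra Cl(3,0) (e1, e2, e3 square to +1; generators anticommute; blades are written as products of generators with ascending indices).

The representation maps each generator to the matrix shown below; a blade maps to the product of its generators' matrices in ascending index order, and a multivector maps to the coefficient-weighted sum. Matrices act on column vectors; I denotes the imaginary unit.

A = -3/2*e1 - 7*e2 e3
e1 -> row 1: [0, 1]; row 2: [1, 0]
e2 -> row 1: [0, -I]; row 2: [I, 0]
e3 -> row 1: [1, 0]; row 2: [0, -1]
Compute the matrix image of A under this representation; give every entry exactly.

Bivector images (products of the table entries): rho(e2 e3) = rho(e2)rho(e3) = row 1: [0, I]; row 2: [I, 0].
M = (-3/2)*rho(e1) + (-7)*rho(e2 e3), summed entrywise:
Answer: row 1: [0, -3/2 - 7*I]; row 2: [-3/2 - 7*I, 0]


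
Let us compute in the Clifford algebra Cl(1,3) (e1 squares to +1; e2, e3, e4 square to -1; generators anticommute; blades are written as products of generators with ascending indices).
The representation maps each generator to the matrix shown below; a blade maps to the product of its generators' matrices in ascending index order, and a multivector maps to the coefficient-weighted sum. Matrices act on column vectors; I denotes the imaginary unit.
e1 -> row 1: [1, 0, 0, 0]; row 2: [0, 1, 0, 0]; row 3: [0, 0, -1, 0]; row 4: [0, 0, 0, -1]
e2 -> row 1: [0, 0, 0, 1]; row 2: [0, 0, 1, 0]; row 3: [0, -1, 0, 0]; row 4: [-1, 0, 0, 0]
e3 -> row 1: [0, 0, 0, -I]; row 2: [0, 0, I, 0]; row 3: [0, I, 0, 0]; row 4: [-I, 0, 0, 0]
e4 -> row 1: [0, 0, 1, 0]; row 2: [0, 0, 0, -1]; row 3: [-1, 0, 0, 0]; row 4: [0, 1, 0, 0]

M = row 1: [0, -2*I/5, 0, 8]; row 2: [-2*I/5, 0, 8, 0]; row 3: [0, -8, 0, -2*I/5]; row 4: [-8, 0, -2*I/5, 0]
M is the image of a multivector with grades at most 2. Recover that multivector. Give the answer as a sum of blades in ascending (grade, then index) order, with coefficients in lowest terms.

Method: the blade images are trace-orthogonal — tr(rho(e_A) rho(e_B)^-1) = 4 if A = B and 0 otherwise — and rho(e_A)^-1 = (e_A)^2 * rho(e_A) with (e_A)^2 = +1 or -1, so the coefficient of e_A in the preimage is (e_A)^2 * tr(M rho(e_A))/4.
Nonzero projections over blades of grade <= 2: e2: (e2)^2 = -1, tr(M rho(e2)) = -32, coefficient 8; e3 e4: (e3 e4)^2 = -1, tr(M rho(e3 e4)) = -8/5, coefficient 2/5. Every other blade of grade <= 2 projects to 0.
Answer: 8*e2 + 2/5*e3 e4


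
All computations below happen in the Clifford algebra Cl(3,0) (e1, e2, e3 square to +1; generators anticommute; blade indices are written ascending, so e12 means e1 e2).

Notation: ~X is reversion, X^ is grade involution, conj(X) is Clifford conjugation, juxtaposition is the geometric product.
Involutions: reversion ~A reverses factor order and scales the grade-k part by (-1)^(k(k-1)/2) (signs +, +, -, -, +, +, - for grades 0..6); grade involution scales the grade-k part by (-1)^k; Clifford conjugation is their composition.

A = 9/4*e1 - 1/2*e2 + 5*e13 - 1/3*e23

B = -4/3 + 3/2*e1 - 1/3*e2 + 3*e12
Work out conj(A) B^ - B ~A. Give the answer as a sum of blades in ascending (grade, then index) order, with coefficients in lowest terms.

first term: 85/24 + 3/2*e1 - 89/12*e2 - 137/18*e3 + 17/3*e13 - 139/9*e23 + 7/6*e123
second term: 85/24 - 9/2*e1 - 73/12*e2 - 137/18*e3 + 23/3*e13 + 131/9*e23 - 7/6*e123
Answer: 6*e1 - 4/3*e2 - 2*e13 - 30*e23 + 7/3*e123


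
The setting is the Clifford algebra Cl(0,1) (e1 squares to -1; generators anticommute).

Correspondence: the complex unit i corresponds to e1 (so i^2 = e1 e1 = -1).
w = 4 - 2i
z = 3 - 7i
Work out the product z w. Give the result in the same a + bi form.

In blades: z = 3 - 7*e1, w = 4 - 2*e1.
Distribute z over w term by term (generator squares from the signature, products reordered to ascending indices): (3)*w = 12 - 6*e1; (-7*e1)*w = -14 - 28*e1.
Sum: -2 - 34*e1; translating back through the correspondence:
Answer: -2 - 34i


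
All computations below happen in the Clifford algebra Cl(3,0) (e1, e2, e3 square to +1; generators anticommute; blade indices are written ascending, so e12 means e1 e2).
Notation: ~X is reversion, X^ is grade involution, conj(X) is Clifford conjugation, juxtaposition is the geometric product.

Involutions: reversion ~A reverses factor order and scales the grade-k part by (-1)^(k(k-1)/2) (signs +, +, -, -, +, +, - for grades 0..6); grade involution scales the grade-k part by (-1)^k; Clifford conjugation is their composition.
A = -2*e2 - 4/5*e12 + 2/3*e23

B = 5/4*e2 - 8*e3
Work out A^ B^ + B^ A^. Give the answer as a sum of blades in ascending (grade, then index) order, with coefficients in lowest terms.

first term: -5/2 + e1 + 16/3*e2 + 5/6*e3 + 16*e23 - 32/5*e123
second term: -5/2 - e1 - 16/3*e2 - 5/6*e3 - 16*e23 - 32/5*e123
Answer: -5 - 64/5*e123


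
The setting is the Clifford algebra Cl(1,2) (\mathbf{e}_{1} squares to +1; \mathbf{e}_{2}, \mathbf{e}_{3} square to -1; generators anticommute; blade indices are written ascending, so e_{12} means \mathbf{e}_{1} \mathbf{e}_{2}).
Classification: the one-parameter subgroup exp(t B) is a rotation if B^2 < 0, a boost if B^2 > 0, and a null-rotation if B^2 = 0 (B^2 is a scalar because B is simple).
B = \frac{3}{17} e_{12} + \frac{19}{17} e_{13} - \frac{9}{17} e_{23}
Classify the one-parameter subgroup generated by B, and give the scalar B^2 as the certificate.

B^2 term by term: the squares give (\frac{3}{17})^2*(e_{12})^2 + (\frac{19}{17})^2*(e_{13})^2 + (-\frac{9}{17})^2*(e_{23})^2 = \frac{9}{289}*(+1) + \frac{361}{289}*(+1) + \frac{81}{289}*(-1) = 1 (each basis 2-blade squares to minus the product of its generators' squares); cross terms between blades sharing an index anticommute and cancel. So B^2 = 1.
Answer: boost, certificate B^2 = 1. The class reads off the invariant scalar 1 directly.


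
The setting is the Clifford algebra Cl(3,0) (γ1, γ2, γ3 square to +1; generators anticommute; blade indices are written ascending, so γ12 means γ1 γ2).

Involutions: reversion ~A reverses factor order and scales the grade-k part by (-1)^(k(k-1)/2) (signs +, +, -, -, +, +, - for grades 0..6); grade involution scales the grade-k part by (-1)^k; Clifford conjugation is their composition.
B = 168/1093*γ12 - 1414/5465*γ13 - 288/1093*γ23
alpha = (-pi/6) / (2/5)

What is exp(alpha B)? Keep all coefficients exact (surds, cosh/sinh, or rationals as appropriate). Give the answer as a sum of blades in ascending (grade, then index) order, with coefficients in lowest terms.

B^2 term by term: the squares give (168/1093)^2*(γ12)^2 + (-1414/5465)^2*(γ13)^2 + (-288/1093)^2*(γ23)^2 = 28224/1194649*(-1) + 1999396/29866225*(-1) + 82944/1194649*(-1) = -4/25 (each basis 2-blade squares to minus the product of its generators' squares); cross terms between blades sharing an index anticommute and cancel. So B^2 = -4/25.
B^2 = -4/25 — since the square is negative, the closed form is circular: l = 2/5, alpha*l = -pi/6, so exp(alpha B) = cos(-pi/6) + (sin(-pi/6)/(2/5))*B = sqrt(3)/2 + (-5/4)*B.
Answer: sqrt(3)/2 - 210/1093*γ12 + 707/2186*γ13 + 360/1093*γ23


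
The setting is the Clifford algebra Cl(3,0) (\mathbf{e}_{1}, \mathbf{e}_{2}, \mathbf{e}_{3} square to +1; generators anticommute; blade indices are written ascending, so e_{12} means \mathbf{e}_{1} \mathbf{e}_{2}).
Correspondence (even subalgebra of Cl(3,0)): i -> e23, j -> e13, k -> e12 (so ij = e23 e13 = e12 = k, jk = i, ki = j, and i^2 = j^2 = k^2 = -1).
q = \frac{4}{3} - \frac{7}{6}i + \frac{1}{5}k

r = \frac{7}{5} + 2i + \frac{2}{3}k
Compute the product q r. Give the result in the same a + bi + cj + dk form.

In blades: q = \frac{4}{3} + \frac{1}{5} e_{12} - \frac{7}{6} e_{23}, r = \frac{7}{5} + \frac{2}{3} e_{12} + 2 e_{23}.
Distribute q over r term by term (generator squares from the signature, products reordered to ascending indices): (\frac{4}{3})*r = \frac{28}{15} + \frac{8}{9} e_{12} + \frac{8}{3} e_{23}; (\frac{1}{5} e_{12})*r = -\frac{2}{15} + \frac{7}{25} e_{12} + \frac{2}{5} e_{13}; (-\frac{7}{6} e_{23})*r = \frac{7}{3} + \frac{7}{9} e_{13} - \frac{49}{30} e_{23}.
Sum: \frac{61}{15} + \frac{263}{225} e_{12} + \frac{53}{45} e_{13} + \frac{31}{30} e_{23}; translating back through the correspondence:
Answer: \frac{61}{15} + \frac{31}{30}i + \frac{53}{45}j + \frac{263}{225}k


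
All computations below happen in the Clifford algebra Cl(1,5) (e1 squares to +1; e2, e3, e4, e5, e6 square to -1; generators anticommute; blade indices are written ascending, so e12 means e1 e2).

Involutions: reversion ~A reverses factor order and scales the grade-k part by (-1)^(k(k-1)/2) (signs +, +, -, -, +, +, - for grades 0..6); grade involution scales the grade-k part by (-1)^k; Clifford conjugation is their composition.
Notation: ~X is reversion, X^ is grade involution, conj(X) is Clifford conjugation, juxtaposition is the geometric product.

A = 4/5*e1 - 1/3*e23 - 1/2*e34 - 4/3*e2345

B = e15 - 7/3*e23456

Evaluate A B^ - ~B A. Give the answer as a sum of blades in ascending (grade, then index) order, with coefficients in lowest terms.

first term: 4/5*e5 - 28/9*e6 + 7/6*e256 + 7/9*e456 + 4/3*e1234 - 1/3*e1235 - 1/2*e1345 + 28/15*e123456
second term: 4/5*e5 + 28/9*e6 - 7/6*e256 - 7/9*e456 + 4/3*e1234 + 1/3*e1235 + 1/2*e1345 + 28/15*e123456
Answer: -56/9*e6 + 7/3*e256 + 14/9*e456 - 2/3*e1235 - e1345


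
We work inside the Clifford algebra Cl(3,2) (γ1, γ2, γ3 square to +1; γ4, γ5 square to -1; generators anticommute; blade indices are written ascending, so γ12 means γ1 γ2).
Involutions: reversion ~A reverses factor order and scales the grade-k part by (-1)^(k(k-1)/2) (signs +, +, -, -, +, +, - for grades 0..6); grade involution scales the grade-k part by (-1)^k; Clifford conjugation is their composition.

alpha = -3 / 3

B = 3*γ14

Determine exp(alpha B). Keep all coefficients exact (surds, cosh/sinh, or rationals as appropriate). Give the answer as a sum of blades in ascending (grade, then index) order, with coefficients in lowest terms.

B^2 = (3)^2*(γ14)^2 = 9*(+1) = 9 (a basis 2-blade squares to minus the product of its generators' squares).
B^2 = 9 — the series telescopes hyperbolically here: l = 3, alpha*l = -3, so exp(alpha B) = cosh(-3) + (sinh(-3)/3)*B = cosh(3) + (-sinh(3)/3)*B.
Answer: cosh(3) - sinh(3)*γ14


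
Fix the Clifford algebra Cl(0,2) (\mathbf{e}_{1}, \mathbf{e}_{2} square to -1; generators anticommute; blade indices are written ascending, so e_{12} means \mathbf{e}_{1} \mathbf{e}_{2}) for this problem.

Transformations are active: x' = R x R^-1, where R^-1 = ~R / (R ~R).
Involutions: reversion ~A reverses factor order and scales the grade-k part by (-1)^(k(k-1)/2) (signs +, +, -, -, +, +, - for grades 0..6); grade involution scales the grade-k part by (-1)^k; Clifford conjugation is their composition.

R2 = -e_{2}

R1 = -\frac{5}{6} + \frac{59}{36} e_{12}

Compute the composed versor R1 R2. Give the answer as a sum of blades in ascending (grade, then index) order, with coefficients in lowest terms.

Distribute over the terms of R2 (each basis-blade product reordered to ascending indices, repeated generators contracted through their squares):
R1 (-e_{2}) = \frac{59}{36} e_{1} + \frac{5}{6} e_{2}
Answer: \frac{59}{36} e_{1} + \frac{5}{6} e_{2}


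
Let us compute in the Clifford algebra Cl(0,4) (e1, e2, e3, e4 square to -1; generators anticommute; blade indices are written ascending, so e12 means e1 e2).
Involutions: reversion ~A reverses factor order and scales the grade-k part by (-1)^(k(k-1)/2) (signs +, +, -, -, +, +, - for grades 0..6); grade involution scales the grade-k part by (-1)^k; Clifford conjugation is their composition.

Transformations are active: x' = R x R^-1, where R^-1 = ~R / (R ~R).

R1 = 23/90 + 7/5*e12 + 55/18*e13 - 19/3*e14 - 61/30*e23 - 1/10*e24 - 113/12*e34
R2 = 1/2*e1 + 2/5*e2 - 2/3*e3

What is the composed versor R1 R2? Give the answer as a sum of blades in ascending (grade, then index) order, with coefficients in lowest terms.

Distribute over the terms of R2 (each basis-blade product reordered to ascending indices, repeated generators contracted through their squares):
R1 (1/2*e1) = 23/180*e1 + 7/10*e2 + 55/36*e3 - 19/6*e4 - 61/60*e123 - 1/20*e124 - 113/24*e134
R1 (2/5*e2) = -14/25*e1 + 23/225*e2 - 61/75*e3 - 1/25*e4 - 11/9*e123 + 38/15*e124 - 113/30*e234
R1 (-2/3*e3) = 55/27*e1 - 61/45*e2 - 23/135*e3 + 113/18*e4 - 14/15*e123 - 38/9*e134 - 1/15*e234
Summing the partial products and collecting blades:
Answer: 4333/2700*e1 - 83/150*e2 + 1469/2700*e3 + 691/225*e4 - 571/180*e123 + 149/60*e124 - 643/72*e134 - 23/6*e234


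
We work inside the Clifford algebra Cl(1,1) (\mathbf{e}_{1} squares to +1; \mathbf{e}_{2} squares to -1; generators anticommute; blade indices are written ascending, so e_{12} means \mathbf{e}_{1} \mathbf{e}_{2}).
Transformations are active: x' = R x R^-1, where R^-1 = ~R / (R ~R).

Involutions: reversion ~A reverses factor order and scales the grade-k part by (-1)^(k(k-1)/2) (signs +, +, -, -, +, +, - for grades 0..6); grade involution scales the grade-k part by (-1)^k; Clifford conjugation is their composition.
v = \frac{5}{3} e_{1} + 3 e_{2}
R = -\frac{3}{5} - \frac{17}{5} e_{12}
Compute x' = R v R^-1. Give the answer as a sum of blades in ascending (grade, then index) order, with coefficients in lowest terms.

~R = -\frac{3}{5} + \frac{17}{5} e_{12}, and R ~R = -\frac{56}{5}, so R^-1 = ~R / (-\frac{56}{5}).
R v = \frac{46}{5} e_{1} + \frac{58}{15} e_{2}
Answer: -\frac{143}{210} e_{1} - \frac{181}{70} e_{2}


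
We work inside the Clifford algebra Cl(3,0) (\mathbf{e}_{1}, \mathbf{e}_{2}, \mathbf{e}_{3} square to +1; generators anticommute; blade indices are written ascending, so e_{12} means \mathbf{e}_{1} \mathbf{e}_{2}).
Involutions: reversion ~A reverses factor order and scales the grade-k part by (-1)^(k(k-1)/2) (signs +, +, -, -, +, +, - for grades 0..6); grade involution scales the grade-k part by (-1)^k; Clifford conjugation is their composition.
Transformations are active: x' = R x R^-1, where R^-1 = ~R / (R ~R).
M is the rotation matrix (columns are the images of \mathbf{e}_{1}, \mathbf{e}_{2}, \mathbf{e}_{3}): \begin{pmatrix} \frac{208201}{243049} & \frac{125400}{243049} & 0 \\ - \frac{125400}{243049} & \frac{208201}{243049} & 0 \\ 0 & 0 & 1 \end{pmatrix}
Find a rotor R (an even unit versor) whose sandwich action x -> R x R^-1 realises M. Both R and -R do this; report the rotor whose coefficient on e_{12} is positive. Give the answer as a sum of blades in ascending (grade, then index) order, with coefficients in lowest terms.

Method: write R = a + b12*e_{12} + b13*e_{13} + b23*e_{23} with a^2 + b12^2 + b13^2 + b23^2 = 1 (so R^-1 = ~R). Expanding the columns R e_j ~R gives tr M = 4a^2 - 1 and, from the antisymmetric part, M21 - M12 = -4a*b12, M13 - M31 = 4a*b13, M32 - M23 = -4a*b23.
Here tr M = \frac{659451}{243049}, so a^2 = (1 + tr M)/4 = \frac{225625}{243049} and a = ±\frac{475}{493}. Taking a = \frac{475}{493}: M21 - M12 = -\frac{250800}{243049}, M13 - M31 = 0, M32 - M23 = 0, giving b12 = \frac{132}{493}, b13 = 0, b23 = 0, i.e. R = \frac{475}{493} + \frac{132}{493} e_{12}.
Its e_{12} coefficient is already positive.
Answer: \frac{475}{493} + \frac{132}{493} e_{12}. Why the constraint matters: R and -R act identically through the sandwich — M has trace \frac{659451}{243049} either way — so only the sign condition on e_{12} picks one of the two preimages.
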